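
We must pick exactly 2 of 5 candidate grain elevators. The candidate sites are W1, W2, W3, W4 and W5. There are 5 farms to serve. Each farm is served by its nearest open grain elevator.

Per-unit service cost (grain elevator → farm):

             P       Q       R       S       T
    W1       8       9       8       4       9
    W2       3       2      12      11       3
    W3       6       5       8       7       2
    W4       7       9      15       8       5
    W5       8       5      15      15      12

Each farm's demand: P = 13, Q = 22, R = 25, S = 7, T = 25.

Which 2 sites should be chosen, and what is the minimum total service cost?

Choose W2 and W3; total service cost 382.

With exactly 2 open, each farm uses its cheapest among the chosen.
{W2, W3}: P→W2 3·13=39, Q→W2 2·22=44, R→W3 8·25=200, S→W3 7·7=49, T→W3 2·25=50. Service cost 382.
{W1, W2}: service cost 386
{W1, W3}: service cost 466
Among all 10 size-2 choices, {W2, W3} is lowest.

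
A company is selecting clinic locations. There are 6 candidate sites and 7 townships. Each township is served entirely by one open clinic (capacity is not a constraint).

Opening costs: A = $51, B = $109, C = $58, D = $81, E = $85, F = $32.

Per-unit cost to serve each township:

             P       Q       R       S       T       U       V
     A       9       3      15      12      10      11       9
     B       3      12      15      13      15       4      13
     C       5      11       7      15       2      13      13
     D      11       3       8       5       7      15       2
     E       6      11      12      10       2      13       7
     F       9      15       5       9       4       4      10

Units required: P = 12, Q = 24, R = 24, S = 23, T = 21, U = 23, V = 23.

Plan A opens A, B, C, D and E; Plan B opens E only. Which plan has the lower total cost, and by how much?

Plan A is cheaper by 486.

Plan A: {A, B, C, D, E}: P→B 3·12=36, Q→A 3·24=72, R→C 7·24=168, S→D 5·23=115, T→C 2·21=42, U→B 4·23=92, V→D 2·23=46. Service 571; fixed 384; total 955.
Plan B: {E}: P→E 6·12=72, Q→E 11·24=264, R→E 12·24=288, S→E 10·23=230, T→E 2·21=42, U→E 13·23=299, V→E 7·23=161. Service 1356; fixed 85; total 1441.
Difference: |955 − 1441| = 486.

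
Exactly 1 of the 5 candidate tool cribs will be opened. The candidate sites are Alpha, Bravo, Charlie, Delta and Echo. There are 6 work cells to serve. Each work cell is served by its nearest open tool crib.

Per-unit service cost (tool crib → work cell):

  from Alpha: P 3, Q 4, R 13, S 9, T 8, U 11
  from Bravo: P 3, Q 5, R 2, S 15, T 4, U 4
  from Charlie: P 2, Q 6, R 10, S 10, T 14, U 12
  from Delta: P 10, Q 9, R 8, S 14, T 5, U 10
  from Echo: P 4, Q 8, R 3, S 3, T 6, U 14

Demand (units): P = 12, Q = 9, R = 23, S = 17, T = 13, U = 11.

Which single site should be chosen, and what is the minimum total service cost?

Choose Echo only; total service cost 472.

With exactly 1 open, each work cell uses its cheapest among the chosen.
{Echo}: P→Echo 4·12=48, Q→Echo 8·9=72, R→Echo 3·23=69, S→Echo 3·17=51, T→Echo 6·13=78, U→Echo 14·11=154. Service cost 472.
{Bravo}: service cost 478
{Alpha}: service cost 749
Among all 5 size-1 choices, {Echo} is lowest.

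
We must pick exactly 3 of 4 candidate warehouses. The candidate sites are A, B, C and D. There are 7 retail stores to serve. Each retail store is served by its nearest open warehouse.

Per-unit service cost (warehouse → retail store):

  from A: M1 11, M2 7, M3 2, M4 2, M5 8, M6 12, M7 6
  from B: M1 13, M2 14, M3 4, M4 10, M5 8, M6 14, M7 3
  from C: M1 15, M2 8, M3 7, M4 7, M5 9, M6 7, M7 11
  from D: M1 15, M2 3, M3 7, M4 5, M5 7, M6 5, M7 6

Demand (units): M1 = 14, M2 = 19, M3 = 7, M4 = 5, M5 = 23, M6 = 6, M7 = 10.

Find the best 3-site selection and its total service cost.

Choose A, B and D; total service cost 456.

With exactly 3 open, each retail store uses its cheapest among the chosen.
{A, B, D}: M1→A 11·14=154, M2→D 3·19=57, M3→A 2·7=14, M4→A 2·5=10, M5→D 7·23=161, M6→D 5·6=30, M7→B 3·10=30. Service cost 456.
{A, C, D}: service cost 486
{B, C, D}: service cost 513
Among all 4 size-3 choices, {A, B, D} is lowest.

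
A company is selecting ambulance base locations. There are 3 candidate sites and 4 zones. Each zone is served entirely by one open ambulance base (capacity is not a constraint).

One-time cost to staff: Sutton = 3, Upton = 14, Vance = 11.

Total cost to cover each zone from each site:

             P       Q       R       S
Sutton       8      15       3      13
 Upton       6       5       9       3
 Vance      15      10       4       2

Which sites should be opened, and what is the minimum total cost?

Open Sutton and Upton; minimum total cost 34.

For any fixed open set, each zone goes to its cheapest open site; total = fixed + service.
{Sutton, Upton}: P→Upton 6, Q→Upton 5, R→Sutton 3, S→Upton 3. Service 17; fixed 17; total 34.
{Sutton, Vance}: P→Sutton 8, Q→Vance 10, R→Sutton 3, S→Vance 2. Service 23; fixed 14; total 37.
{Upton}: service 23 + fixed 14 = 37
{Sutton, Upton, Vance}: service 16 + fixed 28 = 44
(All 7 nonempty subsets were checked; Sutton and Upton is lowest.)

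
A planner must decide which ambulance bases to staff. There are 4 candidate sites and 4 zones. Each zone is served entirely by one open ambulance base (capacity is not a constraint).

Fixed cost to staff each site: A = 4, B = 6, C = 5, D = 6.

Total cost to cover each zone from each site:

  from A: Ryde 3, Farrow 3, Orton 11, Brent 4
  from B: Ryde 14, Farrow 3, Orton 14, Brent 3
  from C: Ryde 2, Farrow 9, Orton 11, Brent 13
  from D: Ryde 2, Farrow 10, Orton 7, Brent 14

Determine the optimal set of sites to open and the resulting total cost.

For any fixed open set, each zone goes to its cheapest open site; total = fixed + service.
{A}: Ryde→A 3, Farrow→A 3, Orton→A 11, Brent→A 4. Service 21; fixed 4; total 25.
{A, D}: Ryde→D 2, Farrow→A 3, Orton→D 7, Brent→A 4. Service 16; fixed 10; total 26.
{B, D}: service 15 + fixed 12 = 27
{A, B, C, D}: Ryde→C 2, Farrow→A 3, Orton→D 7, Brent→B 3. Service 15; fixed 21; total 36.
No other subset beats 25.

Open A only; minimum total cost 25.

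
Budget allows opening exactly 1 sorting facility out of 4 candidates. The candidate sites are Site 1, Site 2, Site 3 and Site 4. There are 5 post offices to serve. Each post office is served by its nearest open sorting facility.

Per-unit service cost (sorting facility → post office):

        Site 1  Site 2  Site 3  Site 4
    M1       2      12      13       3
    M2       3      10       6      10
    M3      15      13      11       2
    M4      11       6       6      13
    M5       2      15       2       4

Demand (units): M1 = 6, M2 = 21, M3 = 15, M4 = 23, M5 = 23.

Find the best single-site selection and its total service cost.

With exactly 1 open, each post office uses its cheapest among the chosen.
{Site 3}: M1→Site 3 13·6=78, M2→Site 3 6·21=126, M3→Site 3 11·15=165, M4→Site 3 6·23=138, M5→Site 3 2·23=46. Service cost 553.
{Site 1}: service cost 599
{Site 4}: service cost 649
Among all 4 size-1 choices, {Site 3} is lowest.

Choose Site 3 only; total service cost 553.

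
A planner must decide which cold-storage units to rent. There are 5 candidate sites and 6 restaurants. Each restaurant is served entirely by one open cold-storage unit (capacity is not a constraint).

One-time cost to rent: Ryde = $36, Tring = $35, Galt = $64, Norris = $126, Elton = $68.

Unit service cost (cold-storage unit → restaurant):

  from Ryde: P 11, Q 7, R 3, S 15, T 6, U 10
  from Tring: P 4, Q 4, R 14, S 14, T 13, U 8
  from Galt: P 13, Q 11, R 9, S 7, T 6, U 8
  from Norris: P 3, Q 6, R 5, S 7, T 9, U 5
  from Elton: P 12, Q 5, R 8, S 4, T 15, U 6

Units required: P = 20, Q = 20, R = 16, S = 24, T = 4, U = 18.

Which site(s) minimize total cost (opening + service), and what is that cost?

Open Ryde, Tring and Elton; minimum total cost 575.

For any fixed open set, each restaurant goes to its cheapest open site; total = fixed + service.
{Ryde, Tring, Elton}: P→Tring 4·20=80, Q→Tring 4·20=80, R→Ryde 3·16=48, S→Elton 4·24=96, T→Ryde 6·4=24, U→Elton 6·18=108. Service 436; fixed 139; total 575.
{Ryde, Tring, Galt, Elton}: P→Tring 4·20=80, Q→Tring 4·20=80, R→Ryde 3·16=48, S→Elton 4·24=96, T→Ryde 6·4=24, U→Elton 6·18=108. Service 436; fixed 203; total 639.
{Tring, Elton}: service 544 + fixed 103 = 647
{Ryde, Tring, Galt, Norris, Elton}: service 398 + fixed 329 = 727
No other subset beats 575.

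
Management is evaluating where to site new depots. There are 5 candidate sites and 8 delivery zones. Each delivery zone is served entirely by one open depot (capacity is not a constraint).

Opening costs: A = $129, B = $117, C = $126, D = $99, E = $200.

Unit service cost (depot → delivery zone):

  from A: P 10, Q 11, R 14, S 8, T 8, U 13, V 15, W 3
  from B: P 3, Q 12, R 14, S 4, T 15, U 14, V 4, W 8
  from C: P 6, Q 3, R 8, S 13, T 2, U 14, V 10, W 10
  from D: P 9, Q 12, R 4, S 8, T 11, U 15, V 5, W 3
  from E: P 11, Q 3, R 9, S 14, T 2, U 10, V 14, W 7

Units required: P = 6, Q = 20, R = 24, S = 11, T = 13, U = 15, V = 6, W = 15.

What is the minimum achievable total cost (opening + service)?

For any fixed open set, each delivery zone goes to its cheapest open site; total = fixed + service.
{C, D}: P→C 6·6=36, Q→C 3·20=60, R→D 4·24=96, S→D 8·11=88, T→C 2·13=26, U→C 14·15=210, V→D 5·6=30, W→D 3·15=45. Service 591; fixed 225; total 816.
{D, E}: P→D 9·6=54, Q→E 3·20=60, R→D 4·24=96, S→D 8·11=88, T→E 2·13=26, U→E 10·15=150, V→D 5·6=30, W→D 3·15=45. Service 549; fixed 299; total 848.
{B, C, D}: P→B 3·6=18, Q→C 3·20=60, R→D 4·24=96, S→B 4·11=44, T→C 2·13=26, U→B 14·15=210, V→B 4·6=24, W→D 3·15=45. Service 523; fixed 342; total 865.
{A, B, C, D, E}: service 463 + fixed 671 = 1134
No other subset beats 816.

Minimum total cost: 816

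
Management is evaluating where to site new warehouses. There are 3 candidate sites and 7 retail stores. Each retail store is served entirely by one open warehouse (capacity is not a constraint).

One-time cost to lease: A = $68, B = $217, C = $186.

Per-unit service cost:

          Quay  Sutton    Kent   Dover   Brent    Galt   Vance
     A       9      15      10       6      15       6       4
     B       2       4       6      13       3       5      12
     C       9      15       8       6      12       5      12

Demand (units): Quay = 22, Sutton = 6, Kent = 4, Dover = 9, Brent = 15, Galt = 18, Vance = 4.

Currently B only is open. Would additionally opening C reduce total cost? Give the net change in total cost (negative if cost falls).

Current service cost with {B}: 392.
Adding C: each retail store re-picks its cheapest; new service cost 329, saving 63.
Extra fixed cost: 186. Net change = 186 − 63 = 123.
(Totals: 609 → 732.)

No — net change +123 (cost rises by 123).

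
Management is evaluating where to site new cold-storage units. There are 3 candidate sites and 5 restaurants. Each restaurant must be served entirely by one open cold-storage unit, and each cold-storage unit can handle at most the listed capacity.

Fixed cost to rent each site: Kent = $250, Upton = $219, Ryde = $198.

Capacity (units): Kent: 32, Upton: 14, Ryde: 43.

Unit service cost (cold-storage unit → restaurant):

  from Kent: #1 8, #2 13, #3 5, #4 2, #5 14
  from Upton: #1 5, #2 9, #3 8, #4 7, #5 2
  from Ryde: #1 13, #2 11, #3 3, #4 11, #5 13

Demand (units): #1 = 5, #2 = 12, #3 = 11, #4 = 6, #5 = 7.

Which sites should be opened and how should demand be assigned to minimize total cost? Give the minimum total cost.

Open {Ryde}: #1→Ryde 13·5=65, #2→Ryde 11·12=132, #3→Ryde 3·11=33, #4→Ryde 11·6=66, #5→Ryde 13·7=91.
Loads: Ryde carries 41/43. Service 387; fixed 198; total 585.
Next best feasible plan costs 687.

Minimum total cost: 585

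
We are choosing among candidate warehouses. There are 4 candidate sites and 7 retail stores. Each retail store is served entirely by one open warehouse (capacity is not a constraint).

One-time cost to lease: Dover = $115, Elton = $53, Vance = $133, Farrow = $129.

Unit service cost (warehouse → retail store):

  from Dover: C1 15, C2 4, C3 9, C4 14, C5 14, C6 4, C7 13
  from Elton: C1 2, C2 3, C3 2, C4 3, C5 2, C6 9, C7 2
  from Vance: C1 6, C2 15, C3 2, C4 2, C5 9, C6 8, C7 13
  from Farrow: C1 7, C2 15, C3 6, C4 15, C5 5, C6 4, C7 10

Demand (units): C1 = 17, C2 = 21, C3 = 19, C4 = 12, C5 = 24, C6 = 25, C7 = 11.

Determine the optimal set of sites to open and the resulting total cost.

For any fixed open set, each retail store goes to its cheapest open site; total = fixed + service.
{Dover, Elton}: C1→Elton 2·17=34, C2→Elton 3·21=63, C3→Elton 2·19=38, C4→Elton 3·12=36, C5→Elton 2·24=48, C6→Dover 4·25=100, C7→Elton 2·11=22. Service 341; fixed 168; total 509.
{Elton}: C1→Elton 2·17=34, C2→Elton 3·21=63, C3→Elton 2·19=38, C4→Elton 3·12=36, C5→Elton 2·24=48, C6→Elton 9·25=225, C7→Elton 2·11=22. Service 466; fixed 53; total 519.
{Elton, Farrow}: C1→Elton 2·17=34, C2→Elton 3·21=63, C3→Elton 2·19=38, C4→Elton 3·12=36, C5→Elton 2·24=48, C6→Farrow 4·25=100, C7→Elton 2·11=22. Service 341; fixed 182; total 523.
{Dover, Elton, Vance, Farrow}: service 329 + fixed 430 = 759
No other subset beats 509.

Open Dover and Elton; minimum total cost 509.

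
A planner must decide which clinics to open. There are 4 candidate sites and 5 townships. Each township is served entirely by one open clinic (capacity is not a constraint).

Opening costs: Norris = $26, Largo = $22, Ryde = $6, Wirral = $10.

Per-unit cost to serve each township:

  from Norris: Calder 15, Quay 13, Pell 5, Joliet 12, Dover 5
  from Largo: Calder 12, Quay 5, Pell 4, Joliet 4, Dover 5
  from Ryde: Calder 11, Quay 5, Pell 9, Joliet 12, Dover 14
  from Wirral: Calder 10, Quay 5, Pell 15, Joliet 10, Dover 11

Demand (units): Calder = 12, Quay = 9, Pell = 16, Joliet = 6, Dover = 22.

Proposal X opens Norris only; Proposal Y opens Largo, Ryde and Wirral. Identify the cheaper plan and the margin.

Proposal X: {Norris}: Calder→Norris 15·12=180, Quay→Norris 13·9=117, Pell→Norris 5·16=80, Joliet→Norris 12·6=72, Dover→Norris 5·22=110. Service 559; fixed 26; total 585.
Proposal Y: {Largo, Ryde, Wirral}: Calder→Wirral 10·12=120, Quay→Largo 5·9=45, Pell→Largo 4·16=64, Joliet→Largo 4·6=24, Dover→Largo 5·22=110. Service 363; fixed 38; total 401.
Difference: |585 − 401| = 184.

Proposal Y is cheaper by 184.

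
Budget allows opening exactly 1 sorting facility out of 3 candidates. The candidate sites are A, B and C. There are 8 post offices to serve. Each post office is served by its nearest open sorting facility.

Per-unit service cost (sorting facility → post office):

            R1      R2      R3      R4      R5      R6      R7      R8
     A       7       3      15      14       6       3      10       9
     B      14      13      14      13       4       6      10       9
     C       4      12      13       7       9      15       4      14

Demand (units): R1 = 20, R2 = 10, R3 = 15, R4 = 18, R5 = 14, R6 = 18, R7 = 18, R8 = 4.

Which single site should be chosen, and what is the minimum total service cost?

Choose A only; total service cost 1001.

With exactly 1 open, each post office uses its cheapest among the chosen.
{A}: R1→A 7·20=140, R2→A 3·10=30, R3→A 15·15=225, R4→A 14·18=252, R5→A 6·14=84, R6→A 3·18=54, R7→A 10·18=180, R8→A 9·4=36. Service cost 1001.
{C}: service cost 1045
{B}: service cost 1234
Among all 3 size-1 choices, {A} is lowest.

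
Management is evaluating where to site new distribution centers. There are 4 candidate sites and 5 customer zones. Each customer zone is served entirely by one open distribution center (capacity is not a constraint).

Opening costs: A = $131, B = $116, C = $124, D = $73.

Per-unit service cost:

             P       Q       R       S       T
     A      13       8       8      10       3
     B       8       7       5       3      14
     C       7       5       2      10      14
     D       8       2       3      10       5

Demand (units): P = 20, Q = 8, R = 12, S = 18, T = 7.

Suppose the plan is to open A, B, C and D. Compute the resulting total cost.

Total cost: 699

Each customer zone is assigned to its cheapest site among the open ones.
{A, B, C, D}: P→C 7·20=140, Q→D 2·8=16, R→C 2·12=24, S→B 3·18=54, T→A 3·7=21. Service 255; fixed 444; total 699.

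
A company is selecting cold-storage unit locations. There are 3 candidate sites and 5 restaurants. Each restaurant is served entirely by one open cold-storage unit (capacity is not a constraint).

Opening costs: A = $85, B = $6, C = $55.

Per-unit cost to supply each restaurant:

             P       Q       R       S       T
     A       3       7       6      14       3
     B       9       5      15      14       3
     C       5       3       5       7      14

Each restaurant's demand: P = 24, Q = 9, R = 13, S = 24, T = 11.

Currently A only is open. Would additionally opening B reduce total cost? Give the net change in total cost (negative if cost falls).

Current service cost with {A}: 582.
Adding B: each restaurant re-picks its cheapest; new service cost 564, saving 18.
Extra fixed cost: 6. Net change = 6 − 18 = -12.
(Totals: 667 → 655.)

Yes — net change −12 (cost falls by 12).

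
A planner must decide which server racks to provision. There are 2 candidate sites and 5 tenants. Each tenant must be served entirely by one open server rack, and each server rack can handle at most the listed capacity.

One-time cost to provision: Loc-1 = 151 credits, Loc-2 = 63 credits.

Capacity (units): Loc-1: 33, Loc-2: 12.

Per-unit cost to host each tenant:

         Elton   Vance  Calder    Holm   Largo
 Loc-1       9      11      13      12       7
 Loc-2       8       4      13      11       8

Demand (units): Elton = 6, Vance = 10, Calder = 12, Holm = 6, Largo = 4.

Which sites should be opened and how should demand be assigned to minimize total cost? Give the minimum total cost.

Minimum total cost: 564

Open {Loc-1, Loc-2}: Elton→Loc-1 9·6=54, Vance→Loc-2 4·10=40, Calder→Loc-1 13·12=156, Holm→Loc-1 12·6=72, Largo→Loc-1 7·4=28.
Loads: Loc-1 carries 28/33, Loc-2 carries 10/12. Service 350; fixed 214; total 564.
Next best feasible plan costs 622.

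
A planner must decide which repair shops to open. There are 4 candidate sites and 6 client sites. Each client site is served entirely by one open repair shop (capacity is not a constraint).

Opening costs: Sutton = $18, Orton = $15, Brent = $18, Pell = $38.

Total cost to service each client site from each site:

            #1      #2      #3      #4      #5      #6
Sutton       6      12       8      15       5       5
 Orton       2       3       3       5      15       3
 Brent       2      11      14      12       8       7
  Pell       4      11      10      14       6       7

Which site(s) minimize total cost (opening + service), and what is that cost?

For any fixed open set, each client site goes to its cheapest open site; total = fixed + service.
{Orton}: #1→Orton 2, #2→Orton 3, #3→Orton 3, #4→Orton 5, #5→Orton 15, #6→Orton 3. Service 31; fixed 15; total 46.
{Sutton, Orton}: service 21 + fixed 33 = 54
{Orton, Brent}: #1→Orton 2, #2→Orton 3, #3→Orton 3, #4→Orton 5, #5→Brent 8, #6→Orton 3. Service 24; fixed 33; total 57.
{Sutton, Orton, Brent, Pell}: service 21 + fixed 89 = 110
No other subset beats 46.

Open Orton only; minimum total cost 46.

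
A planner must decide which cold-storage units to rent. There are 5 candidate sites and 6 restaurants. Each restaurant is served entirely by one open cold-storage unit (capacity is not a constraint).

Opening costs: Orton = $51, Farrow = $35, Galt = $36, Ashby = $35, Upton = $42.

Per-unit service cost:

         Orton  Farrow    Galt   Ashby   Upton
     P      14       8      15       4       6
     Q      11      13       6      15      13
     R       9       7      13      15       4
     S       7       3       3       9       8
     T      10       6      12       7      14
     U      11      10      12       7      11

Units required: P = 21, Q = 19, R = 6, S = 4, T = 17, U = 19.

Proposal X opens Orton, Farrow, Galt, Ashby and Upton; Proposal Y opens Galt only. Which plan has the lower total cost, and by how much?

Proposal X is cheaper by 319.

Proposal X: {Orton, Farrow, Galt, Ashby, Upton}: P→Ashby 4·21=84, Q→Galt 6·19=114, R→Upton 4·6=24, S→Farrow 3·4=12, T→Farrow 6·17=102, U→Ashby 7·19=133. Service 469; fixed 199; total 668.
Proposal Y: {Galt}: P→Galt 15·21=315, Q→Galt 6·19=114, R→Galt 13·6=78, S→Galt 3·4=12, T→Galt 12·17=204, U→Galt 12·19=228. Service 951; fixed 36; total 987.
Difference: |668 − 987| = 319.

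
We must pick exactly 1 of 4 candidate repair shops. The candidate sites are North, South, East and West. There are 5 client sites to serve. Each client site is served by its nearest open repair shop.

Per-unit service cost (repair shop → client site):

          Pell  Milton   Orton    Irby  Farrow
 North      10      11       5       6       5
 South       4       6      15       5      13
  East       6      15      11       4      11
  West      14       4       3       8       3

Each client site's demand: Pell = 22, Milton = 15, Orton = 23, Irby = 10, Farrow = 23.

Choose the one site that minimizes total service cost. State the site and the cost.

With exactly 1 open, each client site uses its cheapest among the chosen.
{West}: Pell→West 14·22=308, Milton→West 4·15=60, Orton→West 3·23=69, Irby→West 8·10=80, Farrow→West 3·23=69. Service cost 586.
{North}: service cost 675
{South}: service cost 872
Among all 4 size-1 choices, {West} is lowest.

Choose West only; total service cost 586.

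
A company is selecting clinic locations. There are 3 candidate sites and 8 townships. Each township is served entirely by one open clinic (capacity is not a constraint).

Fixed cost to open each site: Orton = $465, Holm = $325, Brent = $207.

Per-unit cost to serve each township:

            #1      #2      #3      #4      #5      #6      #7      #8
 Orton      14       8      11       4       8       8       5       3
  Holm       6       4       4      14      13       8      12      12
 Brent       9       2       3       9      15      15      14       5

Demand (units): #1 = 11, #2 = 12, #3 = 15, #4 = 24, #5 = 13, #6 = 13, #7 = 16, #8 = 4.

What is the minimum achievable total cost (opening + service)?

For any fixed open set, each township goes to its cheapest open site; total = fixed + service.
{Brent}: #1→Brent 9·11=99, #2→Brent 2·12=24, #3→Brent 3·15=45, #4→Brent 9·24=216, #5→Brent 15·13=195, #6→Brent 15·13=195, #7→Brent 14·16=224, #8→Brent 5·4=20. Service 1018; fixed 207; total 1225.
{Orton, Brent}: service 564 + fixed 672 = 1236
{Orton}: service 811 + fixed 465 = 1276
{Orton, Holm, Brent}: service 531 + fixed 997 = 1528
No other subset beats 1225.

Minimum total cost: 1225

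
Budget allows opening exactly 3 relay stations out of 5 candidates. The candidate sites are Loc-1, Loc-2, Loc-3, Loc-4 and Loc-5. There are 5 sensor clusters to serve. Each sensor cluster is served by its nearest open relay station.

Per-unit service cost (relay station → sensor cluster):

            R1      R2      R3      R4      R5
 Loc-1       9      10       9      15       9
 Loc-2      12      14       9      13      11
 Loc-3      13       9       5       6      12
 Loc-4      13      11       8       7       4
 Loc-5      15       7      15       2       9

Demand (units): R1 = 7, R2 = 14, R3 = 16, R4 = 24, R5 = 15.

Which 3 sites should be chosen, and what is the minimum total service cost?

With exactly 3 open, each sensor cluster uses its cheapest among the chosen.
{Loc-3, Loc-4, Loc-5}: R1→Loc-3 13·7=91, R2→Loc-5 7·14=98, R3→Loc-3 5·16=80, R4→Loc-5 2·24=48, R5→Loc-4 4·15=60. Service cost 377.
{Loc-1, Loc-4, Loc-5}: service cost 397
{Loc-2, Loc-4, Loc-5}: service cost 418
Among all 10 size-3 choices, {Loc-3, Loc-4, Loc-5} is lowest.

Choose Loc-3, Loc-4 and Loc-5; total service cost 377.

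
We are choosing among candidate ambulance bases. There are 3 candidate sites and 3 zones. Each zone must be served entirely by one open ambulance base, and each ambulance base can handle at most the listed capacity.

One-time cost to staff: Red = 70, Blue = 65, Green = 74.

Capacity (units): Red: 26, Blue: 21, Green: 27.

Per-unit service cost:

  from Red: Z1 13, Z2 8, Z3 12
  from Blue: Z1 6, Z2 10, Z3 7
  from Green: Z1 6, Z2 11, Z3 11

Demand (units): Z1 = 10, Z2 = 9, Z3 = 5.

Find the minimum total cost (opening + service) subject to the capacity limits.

Minimum total cost: 288

Open {Green}: Z1→Green 6·10=60, Z2→Green 11·9=99, Z3→Green 11·5=55.
Loads: Green carries 24/27. Service 214; fixed 74; total 288.
Next best feasible plan costs 302.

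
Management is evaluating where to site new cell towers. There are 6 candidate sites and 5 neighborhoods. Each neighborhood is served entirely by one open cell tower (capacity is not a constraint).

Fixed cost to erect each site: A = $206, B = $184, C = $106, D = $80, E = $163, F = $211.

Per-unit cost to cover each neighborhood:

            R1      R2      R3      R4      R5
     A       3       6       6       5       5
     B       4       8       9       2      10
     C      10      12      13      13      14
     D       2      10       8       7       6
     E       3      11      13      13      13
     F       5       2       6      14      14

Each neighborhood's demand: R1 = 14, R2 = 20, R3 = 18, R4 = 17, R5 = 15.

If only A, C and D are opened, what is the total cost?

Total cost: 808

Each neighborhood is assigned to its cheapest site among the open ones.
{A, C, D}: R1→D 2·14=28, R2→A 6·20=120, R3→A 6·18=108, R4→A 5·17=85, R5→A 5·15=75. Service 416; fixed 392; total 808.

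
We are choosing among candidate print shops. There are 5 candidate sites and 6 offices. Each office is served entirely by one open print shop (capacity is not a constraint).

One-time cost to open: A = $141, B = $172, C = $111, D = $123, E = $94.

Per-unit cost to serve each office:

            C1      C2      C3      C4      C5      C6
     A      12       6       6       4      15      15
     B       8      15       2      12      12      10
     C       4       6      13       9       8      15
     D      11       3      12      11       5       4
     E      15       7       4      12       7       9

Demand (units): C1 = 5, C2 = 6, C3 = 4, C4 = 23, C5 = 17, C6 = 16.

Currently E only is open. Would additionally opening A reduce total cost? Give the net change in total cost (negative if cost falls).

Current service cost with {E}: 672.
Adding A: each office re-picks its cheapest; new service cost 467, saving 205.
Extra fixed cost: 141. Net change = 141 − 205 = -64.
(Totals: 766 → 702.)

Yes — net change −64 (cost falls by 64).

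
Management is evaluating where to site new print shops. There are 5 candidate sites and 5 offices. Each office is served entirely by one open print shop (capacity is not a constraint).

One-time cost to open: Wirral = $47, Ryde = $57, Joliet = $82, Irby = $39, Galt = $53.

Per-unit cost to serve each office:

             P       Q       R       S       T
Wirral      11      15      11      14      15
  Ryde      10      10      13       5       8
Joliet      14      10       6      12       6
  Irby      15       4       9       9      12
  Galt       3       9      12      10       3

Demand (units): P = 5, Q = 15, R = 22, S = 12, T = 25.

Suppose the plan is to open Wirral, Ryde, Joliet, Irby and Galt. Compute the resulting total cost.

Each office is assigned to its cheapest site among the open ones.
{Wirral, Ryde, Joliet, Irby, Galt}: P→Galt 3·5=15, Q→Irby 4·15=60, R→Joliet 6·22=132, S→Ryde 5·12=60, T→Galt 3·25=75. Service 342; fixed 278; total 620.

Total cost: 620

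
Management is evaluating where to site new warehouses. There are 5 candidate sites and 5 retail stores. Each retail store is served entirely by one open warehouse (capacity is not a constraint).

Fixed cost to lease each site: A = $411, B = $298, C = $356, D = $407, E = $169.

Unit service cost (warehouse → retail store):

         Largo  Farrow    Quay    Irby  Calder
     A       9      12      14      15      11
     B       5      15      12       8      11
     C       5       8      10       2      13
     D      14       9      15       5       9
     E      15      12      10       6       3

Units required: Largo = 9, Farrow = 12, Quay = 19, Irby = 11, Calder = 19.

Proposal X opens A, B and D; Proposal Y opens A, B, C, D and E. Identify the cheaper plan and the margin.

Proposal X: {A, B, D}: Largo→B 5·9=45, Farrow→D 9·12=108, Quay→B 12·19=228, Irby→D 5·11=55, Calder→D 9·19=171. Service 607; fixed 1116; total 1723.
Proposal Y: {A, B, C, D, E}: Largo→B 5·9=45, Farrow→C 8·12=96, Quay→C 10·19=190, Irby→C 2·11=22, Calder→E 3·19=57. Service 410; fixed 1641; total 2051.
Difference: |1723 − 2051| = 328.

Proposal X is cheaper by 328.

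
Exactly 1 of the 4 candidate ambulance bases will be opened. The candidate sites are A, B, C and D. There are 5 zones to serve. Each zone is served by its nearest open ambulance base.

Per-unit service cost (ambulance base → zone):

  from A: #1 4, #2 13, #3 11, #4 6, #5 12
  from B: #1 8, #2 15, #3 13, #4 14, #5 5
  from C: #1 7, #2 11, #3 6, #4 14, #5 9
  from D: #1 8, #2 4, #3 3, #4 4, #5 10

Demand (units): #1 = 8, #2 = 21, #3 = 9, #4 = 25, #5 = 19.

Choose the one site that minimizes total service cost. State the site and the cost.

With exactly 1 open, each zone uses its cheapest among the chosen.
{D}: #1→D 8·8=64, #2→D 4·21=84, #3→D 3·9=27, #4→D 4·25=100, #5→D 10·19=190. Service cost 465.
{A}: service cost 782
{C}: service cost 862
Among all 4 size-1 choices, {D} is lowest.

Choose D only; total service cost 465.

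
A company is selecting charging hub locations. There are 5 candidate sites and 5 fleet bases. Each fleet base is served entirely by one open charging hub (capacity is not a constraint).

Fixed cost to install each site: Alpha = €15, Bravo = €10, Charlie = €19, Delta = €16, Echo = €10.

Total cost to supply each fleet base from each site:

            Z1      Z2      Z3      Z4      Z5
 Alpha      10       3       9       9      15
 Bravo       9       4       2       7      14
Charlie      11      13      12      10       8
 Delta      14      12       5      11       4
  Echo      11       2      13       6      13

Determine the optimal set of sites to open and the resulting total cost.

Open Bravo only; minimum total cost 46.

For any fixed open set, each fleet base goes to its cheapest open site; total = fixed + service.
{Bravo}: Z1→Bravo 9, Z2→Bravo 4, Z3→Bravo 2, Z4→Bravo 7, Z5→Bravo 14. Service 36; fixed 10; total 46.
{Bravo, Delta}: service 26 + fixed 26 = 52
{Bravo, Echo}: service 32 + fixed 20 = 52
{Alpha, Bravo, Charlie, Delta, Echo}: service 23 + fixed 70 = 93
No other subset beats 46.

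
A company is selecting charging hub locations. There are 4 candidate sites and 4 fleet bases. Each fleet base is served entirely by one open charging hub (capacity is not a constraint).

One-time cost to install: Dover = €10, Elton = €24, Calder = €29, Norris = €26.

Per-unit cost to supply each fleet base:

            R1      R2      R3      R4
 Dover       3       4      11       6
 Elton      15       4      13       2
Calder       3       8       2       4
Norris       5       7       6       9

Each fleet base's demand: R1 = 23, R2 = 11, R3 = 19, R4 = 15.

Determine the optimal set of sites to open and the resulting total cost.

For any fixed open set, each fleet base goes to its cheapest open site; total = fixed + service.
{Elton, Calder}: R1→Calder 3·23=69, R2→Elton 4·11=44, R3→Calder 2·19=38, R4→Elton 2·15=30. Service 181; fixed 53; total 234.
{Dover, Elton, Calder}: service 181 + fixed 63 = 244
{Dover, Calder}: service 211 + fixed 39 = 250
{Dover, Elton, Calder, Norris}: service 181 + fixed 89 = 270
No other subset beats 234.

Open Elton and Calder; minimum total cost 234.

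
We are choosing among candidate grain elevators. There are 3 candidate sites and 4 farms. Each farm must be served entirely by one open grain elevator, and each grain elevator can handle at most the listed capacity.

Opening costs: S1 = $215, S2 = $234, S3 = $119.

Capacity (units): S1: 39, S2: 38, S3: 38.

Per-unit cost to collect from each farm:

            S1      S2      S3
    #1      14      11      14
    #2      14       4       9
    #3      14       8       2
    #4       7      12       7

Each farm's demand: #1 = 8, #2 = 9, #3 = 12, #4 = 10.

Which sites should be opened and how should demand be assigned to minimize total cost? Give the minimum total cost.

Open {S2, S3}: #1→S2 11·8=88, #2→S2 4·9=36, #3→S3 2·12=24, #4→S3 7·10=70.
Loads: S2 carries 17/38, S3 carries 22/38. Service 218; fixed 353; total 571.
Next best feasible plan costs 595.

Minimum total cost: 571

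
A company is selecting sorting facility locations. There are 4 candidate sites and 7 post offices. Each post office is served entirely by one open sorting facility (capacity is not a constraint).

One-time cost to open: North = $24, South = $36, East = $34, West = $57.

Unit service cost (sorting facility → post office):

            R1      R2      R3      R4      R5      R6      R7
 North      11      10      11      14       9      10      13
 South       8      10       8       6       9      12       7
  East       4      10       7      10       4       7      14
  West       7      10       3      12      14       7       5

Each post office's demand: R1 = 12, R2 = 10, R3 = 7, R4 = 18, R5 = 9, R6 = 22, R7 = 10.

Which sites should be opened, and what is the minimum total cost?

For any fixed open set, each post office goes to its cheapest open site; total = fixed + service.
{South, East}: R1→East 4·12=48, R2→South 10·10=100, R3→East 7·7=49, R4→South 6·18=108, R5→East 4·9=36, R6→East 7·22=154, R7→South 7·10=70. Service 565; fixed 70; total 635.
{South, East, West}: service 517 + fixed 127 = 644
{North, South, East}: R1→East 4·12=48, R2→North 10·10=100, R3→East 7·7=49, R4→South 6·18=108, R5→East 4·9=36, R6→East 7·22=154, R7→South 7·10=70. Service 565; fixed 94; total 659.
{North, South, East, West}: service 517 + fixed 151 = 668
No other subset beats 635.

Open South and East; minimum total cost 635.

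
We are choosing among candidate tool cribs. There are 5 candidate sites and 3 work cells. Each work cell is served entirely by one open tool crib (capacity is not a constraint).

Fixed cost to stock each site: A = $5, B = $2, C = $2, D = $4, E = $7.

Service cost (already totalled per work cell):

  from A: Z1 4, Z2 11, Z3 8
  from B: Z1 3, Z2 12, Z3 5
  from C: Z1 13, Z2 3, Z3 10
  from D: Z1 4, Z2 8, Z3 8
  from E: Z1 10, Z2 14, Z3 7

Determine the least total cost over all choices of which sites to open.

For any fixed open set, each work cell goes to its cheapest open site; total = fixed + service.
{B, C}: Z1→B 3, Z2→C 3, Z3→B 5. Service 11; fixed 4; total 15.
{B, C, D}: Z1→B 3, Z2→C 3, Z3→B 5. Service 11; fixed 8; total 19.
{A, B, C}: service 11 + fixed 9 = 20
{A, B, C, D, E}: service 11 + fixed 20 = 31
No other subset beats 15.

Minimum total cost: 15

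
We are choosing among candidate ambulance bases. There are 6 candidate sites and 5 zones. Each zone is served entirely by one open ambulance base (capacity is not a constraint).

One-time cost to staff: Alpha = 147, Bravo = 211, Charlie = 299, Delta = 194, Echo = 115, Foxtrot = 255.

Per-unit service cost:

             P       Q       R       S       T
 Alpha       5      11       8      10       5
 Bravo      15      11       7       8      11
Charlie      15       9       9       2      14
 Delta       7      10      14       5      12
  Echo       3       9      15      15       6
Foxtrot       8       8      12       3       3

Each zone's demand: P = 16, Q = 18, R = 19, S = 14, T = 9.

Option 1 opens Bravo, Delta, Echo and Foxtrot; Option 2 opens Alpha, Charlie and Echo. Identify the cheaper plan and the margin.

Option 1: {Bravo, Delta, Echo, Foxtrot}: P→Echo 3·16=48, Q→Foxtrot 8·18=144, R→Bravo 7·19=133, S→Foxtrot 3·14=42, T→Foxtrot 3·9=27. Service 394; fixed 775; total 1169.
Option 2: {Alpha, Charlie, Echo}: P→Echo 3·16=48, Q→Charlie 9·18=162, R→Alpha 8·19=152, S→Charlie 2·14=28, T→Alpha 5·9=45. Service 435; fixed 561; total 996.
Difference: |1169 − 996| = 173.

Option 2 is cheaper by 173.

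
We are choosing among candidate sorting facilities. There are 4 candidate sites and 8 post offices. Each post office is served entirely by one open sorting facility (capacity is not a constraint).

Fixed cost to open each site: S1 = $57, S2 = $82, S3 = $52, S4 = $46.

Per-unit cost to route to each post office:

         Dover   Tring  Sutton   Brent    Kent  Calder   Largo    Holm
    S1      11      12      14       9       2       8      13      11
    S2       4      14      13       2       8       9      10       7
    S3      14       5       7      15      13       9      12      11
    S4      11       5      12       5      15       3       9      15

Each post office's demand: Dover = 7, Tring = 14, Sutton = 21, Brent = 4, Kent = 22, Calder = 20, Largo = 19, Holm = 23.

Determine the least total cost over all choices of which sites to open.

Minimum total cost: 926

For any fixed open set, each post office goes to its cheapest open site; total = fixed + service.
{S1, S2, S3, S4}: Dover→S2 4·7=28, Tring→S3 5·14=70, Sutton→S3 7·21=147, Brent→S2 2·4=8, Kent→S1 2·22=44, Calder→S4 3·20=60, Largo→S4 9·19=171, Holm→S2 7·23=161. Service 689; fixed 237; total 926.
{S1, S2, S4}: service 794 + fixed 185 = 979
{S1, S3, S4}: service 842 + fixed 155 = 997
{S4}: Dover→S4 11·7=77, Tring→S4 5·14=70, Sutton→S4 12·21=252, Brent→S4 5·4=20, Kent→S4 15·22=330, Calder→S4 3·20=60, Largo→S4 9·19=171, Holm→S4 15·23=345. Service 1325; fixed 46; total 1371.
(All 15 nonempty subsets were checked; S1, S2, S3 and S4 is lowest.)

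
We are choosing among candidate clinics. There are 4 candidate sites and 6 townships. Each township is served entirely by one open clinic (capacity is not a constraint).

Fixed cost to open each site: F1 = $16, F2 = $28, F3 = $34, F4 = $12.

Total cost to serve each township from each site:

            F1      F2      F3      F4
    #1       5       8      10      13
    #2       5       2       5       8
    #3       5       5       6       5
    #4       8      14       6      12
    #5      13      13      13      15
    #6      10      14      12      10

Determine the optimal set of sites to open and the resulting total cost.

For any fixed open set, each township goes to its cheapest open site; total = fixed + service.
{F1}: #1→F1 5, #2→F1 5, #3→F1 5, #4→F1 8, #5→F1 13, #6→F1 10. Service 46; fixed 16; total 62.
{F1, F4}: #1→F1 5, #2→F1 5, #3→F1 5, #4→F1 8, #5→F1 13, #6→F1 10. Service 46; fixed 28; total 74.
{F4}: #1→F4 13, #2→F4 8, #3→F4 5, #4→F4 12, #5→F4 15, #6→F4 10. Service 63; fixed 12; total 75.
{F1, F2, F3, F4}: service 41 + fixed 90 = 131
(All 15 nonempty subsets were checked; F1 only is lowest.)

Open F1 only; minimum total cost 62.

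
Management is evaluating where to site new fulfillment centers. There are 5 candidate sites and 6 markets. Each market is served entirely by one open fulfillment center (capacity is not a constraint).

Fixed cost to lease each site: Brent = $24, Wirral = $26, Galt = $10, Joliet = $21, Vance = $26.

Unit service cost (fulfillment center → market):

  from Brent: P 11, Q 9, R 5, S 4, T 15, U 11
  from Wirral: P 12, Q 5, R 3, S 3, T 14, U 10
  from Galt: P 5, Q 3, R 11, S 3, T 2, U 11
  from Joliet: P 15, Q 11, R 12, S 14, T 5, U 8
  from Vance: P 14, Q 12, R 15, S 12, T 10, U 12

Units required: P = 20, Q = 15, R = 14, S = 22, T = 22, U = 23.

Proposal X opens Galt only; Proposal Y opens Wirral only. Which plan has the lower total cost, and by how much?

Proposal X: {Galt}: P→Galt 5·20=100, Q→Galt 3·15=45, R→Galt 11·14=154, S→Galt 3·22=66, T→Galt 2·22=44, U→Galt 11·23=253. Service 662; fixed 10; total 672.
Proposal Y: {Wirral}: P→Wirral 12·20=240, Q→Wirral 5·15=75, R→Wirral 3·14=42, S→Wirral 3·22=66, T→Wirral 14·22=308, U→Wirral 10·23=230. Service 961; fixed 26; total 987.
Difference: |672 − 987| = 315.

Proposal X is cheaper by 315.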